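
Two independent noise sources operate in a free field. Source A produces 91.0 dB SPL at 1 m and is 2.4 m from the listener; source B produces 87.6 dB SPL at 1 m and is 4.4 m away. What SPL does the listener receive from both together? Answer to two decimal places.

83.95 dB SPL

At the listener: L_A = 91.0 − 20·log₁₀(2.4) = 83.396 dB; L_B = 87.6 − 20·log₁₀(4.4) = 74.731 dB.
Combined: 10·log₁₀(10^(83.396/10)+10^(74.731/10)) = 83.95 dB SPL.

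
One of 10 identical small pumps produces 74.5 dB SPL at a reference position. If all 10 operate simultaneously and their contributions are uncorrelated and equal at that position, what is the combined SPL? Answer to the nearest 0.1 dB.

84.5 dB SPL

10 equal incoherent sources raise the level by 10·log₁₀(10) = 10.00 dB.
L_total = 74.5 + 10.00 = 84.5 dB SPL.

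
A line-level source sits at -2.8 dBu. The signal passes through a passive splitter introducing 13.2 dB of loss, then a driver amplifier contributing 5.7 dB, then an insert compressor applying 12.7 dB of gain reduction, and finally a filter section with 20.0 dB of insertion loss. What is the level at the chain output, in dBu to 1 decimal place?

-43.0 dBu

Gain stages sum in dB:
-2.8 − 13.2 + 5.7 − 12.7 − 20.0 = -43.0 dBu.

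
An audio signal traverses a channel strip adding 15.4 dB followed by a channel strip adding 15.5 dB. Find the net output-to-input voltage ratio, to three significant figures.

Net gain = 15.4 + 15.5 = 30.9 dB.
Voltage ratio = 10^(30.9/20) = 35.1.

35.1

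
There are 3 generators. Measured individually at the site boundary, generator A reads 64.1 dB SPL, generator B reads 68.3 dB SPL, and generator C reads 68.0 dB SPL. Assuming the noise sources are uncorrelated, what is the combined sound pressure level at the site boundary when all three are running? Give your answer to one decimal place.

71.9 dB SPL

Incoherent sources sum as intensities:
L_total = 10·log₁₀(10^(64.1/10) + 10^(68.3/10) + 10^(68.0/10)) = 10·log₁₀(15640000) = 71.9 dB SPL.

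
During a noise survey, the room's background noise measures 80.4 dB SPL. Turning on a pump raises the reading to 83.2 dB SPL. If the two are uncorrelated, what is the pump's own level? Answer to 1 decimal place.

80.0 dB SPL

Subtract intensities: L_src = 10·log₁₀(10^(L_total/10) − 10^(L_bg/10)).
L_src = 10·log₁₀(10^(83.2/10) − 10^(80.4/10)) = 10·log₁₀(99280000) = 80.0 dB SPL.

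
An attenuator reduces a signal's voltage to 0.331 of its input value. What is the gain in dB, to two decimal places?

Voltage ratio → dB uses the 20·log₁₀ form:
20·log₁₀(0.331) = -9.60 dB.

-9.60 dB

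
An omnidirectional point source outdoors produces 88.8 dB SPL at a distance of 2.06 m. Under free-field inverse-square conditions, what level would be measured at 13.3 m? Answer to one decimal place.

72.6 dB SPL

For a point source in a free field, ΔL = −20·log₁₀(d₂/d₁).
ΔL = −20·log₁₀(13.3/2.06) = -16.20 dB, so L₂ = 88.8 + (-16.20) = 72.6 dB SPL.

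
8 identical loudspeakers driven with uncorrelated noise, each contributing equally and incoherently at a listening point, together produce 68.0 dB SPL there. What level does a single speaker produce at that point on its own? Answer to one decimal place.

59.0 dB SPL

8 equal incoherent sources add 10·log₁₀(8) = 9.03 dB over one source.
L_one = 68.0 − 9.03 = 59.0 dB SPL.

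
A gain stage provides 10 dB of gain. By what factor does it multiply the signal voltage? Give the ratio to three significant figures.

3.16

Voltage ratio = 10^(dB/20).
10^(10/20) = 10^(0.5000) = 3.16.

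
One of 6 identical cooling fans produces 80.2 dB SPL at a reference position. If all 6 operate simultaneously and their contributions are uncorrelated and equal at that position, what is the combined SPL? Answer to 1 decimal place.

88.0 dB SPL

6 equal incoherent sources raise the level by 10·log₁₀(6) = 7.78 dB.
L_total = 80.2 + 7.78 = 88.0 dB SPL.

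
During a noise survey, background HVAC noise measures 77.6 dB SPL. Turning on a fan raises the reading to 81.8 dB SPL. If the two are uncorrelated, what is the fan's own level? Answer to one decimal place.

79.7 dB SPL

Remove the background by subtracting linear intensities:
L_src = 10·log₁₀(10^(81.8/10) − 10^(77.6/10)) = 10·log₁₀(93810000) = 79.7 dB SPL.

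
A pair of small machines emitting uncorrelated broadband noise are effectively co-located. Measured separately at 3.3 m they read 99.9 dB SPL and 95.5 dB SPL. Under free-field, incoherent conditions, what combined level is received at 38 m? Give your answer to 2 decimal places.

Combined at 3.3 m: 10·log₁₀(10^(99.9/10)+10^(95.5/10)) = 101.245 dB SPL.
Then apply −20·log₁₀(38/3.3) = -21.225 dB → 80.02 dB SPL.

80.02 dB SPL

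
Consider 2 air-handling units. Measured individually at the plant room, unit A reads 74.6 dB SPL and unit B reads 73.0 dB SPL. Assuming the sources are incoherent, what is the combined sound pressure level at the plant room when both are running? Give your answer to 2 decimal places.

Add the sources as powers (linear), then convert back to dB:
L_total = 10·log₁₀(10^(74.6/10) + 10^(73.0/10)) = 10·log₁₀(48790000) = 76.88 dB SPL.

76.88 dB SPL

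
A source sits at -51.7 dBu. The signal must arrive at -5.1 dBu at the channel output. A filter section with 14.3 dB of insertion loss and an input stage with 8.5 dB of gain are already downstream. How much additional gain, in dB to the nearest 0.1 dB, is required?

52.4 dB

The required make-up gain is the shortfall in the dB sum.
G = -5.1 − (-51.7) + 14.3 − 8.5 = 52.4 dB.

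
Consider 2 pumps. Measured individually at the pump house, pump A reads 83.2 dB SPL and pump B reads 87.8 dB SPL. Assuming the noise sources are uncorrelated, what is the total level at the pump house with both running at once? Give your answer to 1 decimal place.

89.1 dB SPL

Incoherent sources sum as intensities:
L_total = 10·log₁₀(10^(83.2/10) + 10^(87.8/10)) = 10·log₁₀(811500000) = 89.1 dB SPL.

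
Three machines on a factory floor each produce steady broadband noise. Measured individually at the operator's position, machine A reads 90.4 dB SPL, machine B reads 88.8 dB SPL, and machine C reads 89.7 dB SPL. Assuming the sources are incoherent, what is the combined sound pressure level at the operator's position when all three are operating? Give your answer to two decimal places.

Incoherent sources sum as intensities:
L_total = 10·log₁₀(10^(90.4/10) + 10^(88.8/10) + 10^(89.7/10)) = 10·log₁₀(2788000000) = 94.45 dB SPL.

94.45 dB SPL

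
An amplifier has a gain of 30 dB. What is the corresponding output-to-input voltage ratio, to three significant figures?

Voltage ratio = 10^(dB/20).
10^(30/20) = 10^(1.500) = 31.6.

31.6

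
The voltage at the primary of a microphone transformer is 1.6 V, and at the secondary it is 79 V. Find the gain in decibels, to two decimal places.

33.87 dB

Voltage is an amplitude quantity, so gain = 20·log₁₀(V_out/V_in).
20·log₁₀(79/1.6) = 20·log₁₀(49.38) = 33.87 dB.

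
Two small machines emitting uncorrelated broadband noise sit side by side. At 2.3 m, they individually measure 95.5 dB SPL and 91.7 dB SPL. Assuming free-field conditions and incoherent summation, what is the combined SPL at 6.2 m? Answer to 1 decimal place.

Combined at 2.3 m: 10·log₁₀(10^(95.5/10)+10^(91.7/10)) = 97.01 dB SPL.
Then apply −20·log₁₀(6.2/2.3) = -8.61 dB → 88.4 dB SPL.

88.4 dB SPL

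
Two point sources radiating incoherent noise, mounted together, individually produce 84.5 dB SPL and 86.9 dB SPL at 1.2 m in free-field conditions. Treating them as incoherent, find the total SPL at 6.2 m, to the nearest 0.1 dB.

Combined at 1.2 m: 10·log₁₀(10^(84.5/10)+10^(86.9/10)) = 88.87 dB SPL.
Then apply −20·log₁₀(6.2/1.2) = -14.26 dB → 74.6 dB SPL.

74.6 dB SPL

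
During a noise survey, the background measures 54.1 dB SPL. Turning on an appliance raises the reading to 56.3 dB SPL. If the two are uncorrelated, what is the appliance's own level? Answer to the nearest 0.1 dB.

52.3 dB SPL

Background correction is a power subtraction:
L_src = 10·log₁₀(10^(56.3/10) − 10^(54.1/10)) = 10·log₁₀(169500) = 52.3 dB SPL.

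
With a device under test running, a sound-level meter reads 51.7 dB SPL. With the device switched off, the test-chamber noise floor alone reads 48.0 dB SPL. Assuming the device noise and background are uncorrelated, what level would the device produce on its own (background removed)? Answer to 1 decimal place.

Subtract intensities: L_src = 10·log₁₀(10^(L_total/10) − 10^(L_bg/10)).
L_src = 10·log₁₀(10^(51.7/10) − 10^(48.0/10)) = 10·log₁₀(84820) = 49.3 dB SPL.

49.3 dB SPL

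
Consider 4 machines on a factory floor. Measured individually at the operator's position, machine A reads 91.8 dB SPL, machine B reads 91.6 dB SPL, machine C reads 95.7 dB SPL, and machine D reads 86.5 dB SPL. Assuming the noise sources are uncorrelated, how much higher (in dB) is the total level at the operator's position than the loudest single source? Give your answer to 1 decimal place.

Uncorrelated sources add in intensity (power), not in dB.
L_total = 10·log₁₀(10^(91.8/10) + 10^(91.6/10) + 10^(95.7/10) + 10^(86.5/10)) = 98.53 dB SPL.
Excess over the loudest (95.7 dB): 98.53 − 95.7 = 2.8 dB.

2.8 dB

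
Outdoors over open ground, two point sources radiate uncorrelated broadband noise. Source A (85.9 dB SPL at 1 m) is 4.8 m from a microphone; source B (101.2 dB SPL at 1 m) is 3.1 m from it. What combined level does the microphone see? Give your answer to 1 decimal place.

91.4 dB SPL

At the listener: L_A = 85.9 − 20·log₁₀(4.8) = 72.28 dB; L_B = 101.2 − 20·log₁₀(3.1) = 91.37 dB.
Combined: 10·log₁₀(10^(72.28/10)+10^(91.37/10)) = 91.4 dB SPL.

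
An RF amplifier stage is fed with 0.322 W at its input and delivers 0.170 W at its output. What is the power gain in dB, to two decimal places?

Power ratio → dB uses the 10·log₁₀ form:
10·log₁₀(0.170/0.322) = 10·log₁₀(0.5280) = -2.77 dB.

-2.77 dB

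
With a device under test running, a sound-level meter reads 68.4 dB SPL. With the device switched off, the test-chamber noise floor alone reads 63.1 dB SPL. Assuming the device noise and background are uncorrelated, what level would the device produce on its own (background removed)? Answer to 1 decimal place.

66.9 dB SPL

Subtract intensities: L_src = 10·log₁₀(10^(L_total/10) − 10^(L_bg/10)).
L_src = 10·log₁₀(10^(68.4/10) − 10^(63.1/10)) = 10·log₁₀(4877000) = 66.9 dB SPL.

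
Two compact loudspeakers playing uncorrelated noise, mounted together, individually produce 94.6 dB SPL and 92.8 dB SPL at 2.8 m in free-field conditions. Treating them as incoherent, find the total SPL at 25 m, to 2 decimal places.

Combined at 2.8 m: 10·log₁₀(10^(94.6/10)+10^(92.8/10)) = 96.803 dB SPL.
Then apply −20·log₁₀(25/2.8) = -19.016 dB → 77.79 dB SPL.

77.79 dB SPL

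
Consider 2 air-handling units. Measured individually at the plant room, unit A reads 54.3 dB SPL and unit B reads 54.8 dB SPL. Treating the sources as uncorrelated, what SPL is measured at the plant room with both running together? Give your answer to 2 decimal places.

Uncorrelated sources add in intensity (power), not in dB.
L_total = 10·log₁₀(10^(54.3/10) + 10^(54.8/10)) = 10·log₁₀(571100) = 57.57 dB SPL.

57.57 dB SPL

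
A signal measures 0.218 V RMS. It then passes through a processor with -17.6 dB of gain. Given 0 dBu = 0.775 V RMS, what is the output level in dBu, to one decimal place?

-28.6 dBu

Input level: 20·log₁₀(0.218/0.775) = -11.02 dBu.
Output: -11.02 − 17.6 = -28.6 dBu.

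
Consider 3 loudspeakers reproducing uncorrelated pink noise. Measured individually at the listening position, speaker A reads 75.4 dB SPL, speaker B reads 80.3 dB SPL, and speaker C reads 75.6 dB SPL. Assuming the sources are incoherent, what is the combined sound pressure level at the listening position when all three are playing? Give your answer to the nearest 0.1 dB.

82.5 dB SPL

Add the sources as powers (linear), then convert back to dB:
L_total = 10·log₁₀(10^(75.4/10) + 10^(80.3/10) + 10^(75.6/10)) = 10·log₁₀(178100000) = 82.5 dB SPL.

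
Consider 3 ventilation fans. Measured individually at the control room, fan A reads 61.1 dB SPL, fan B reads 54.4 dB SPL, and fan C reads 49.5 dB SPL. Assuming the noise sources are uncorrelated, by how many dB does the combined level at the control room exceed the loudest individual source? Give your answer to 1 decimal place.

1.1 dB

Incoherent sources sum as intensities:
L_total = 10·log₁₀(10^(61.1/10) + 10^(54.4/10) + 10^(49.5/10)) = 62.18 dB SPL.
Excess over the loudest (61.1 dB): 62.18 − 61.1 = 1.1 dB.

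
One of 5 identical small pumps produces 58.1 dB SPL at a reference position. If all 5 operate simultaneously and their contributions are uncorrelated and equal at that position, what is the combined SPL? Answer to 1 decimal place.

5 equal incoherent sources raise the level by 10·log₁₀(5) = 6.99 dB.
L_total = 58.1 + 6.99 = 65.1 dB SPL.

65.1 dB SPL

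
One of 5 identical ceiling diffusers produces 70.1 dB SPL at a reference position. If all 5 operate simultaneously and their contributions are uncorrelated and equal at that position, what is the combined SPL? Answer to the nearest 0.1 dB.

77.1 dB SPL

5 equal incoherent sources raise the level by 10·log₁₀(5) = 6.99 dB.
L_total = 70.1 + 6.99 = 77.1 dB SPL.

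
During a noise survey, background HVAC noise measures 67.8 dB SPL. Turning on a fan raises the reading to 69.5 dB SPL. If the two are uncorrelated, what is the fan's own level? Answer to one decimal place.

Remove the background by subtracting linear intensities:
L_src = 10·log₁₀(10^(69.5/10) − 10^(67.8/10)) = 10·log₁₀(2887000) = 64.6 dB SPL.

64.6 dB SPL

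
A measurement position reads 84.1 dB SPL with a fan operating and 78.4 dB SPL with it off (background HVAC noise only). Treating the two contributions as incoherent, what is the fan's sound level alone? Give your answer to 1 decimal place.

Subtract intensities: L_src = 10·log₁₀(10^(L_total/10) − 10^(L_bg/10)).
L_src = 10·log₁₀(10^(84.1/10) − 10^(78.4/10)) = 10·log₁₀(187900000) = 82.7 dB SPL.

82.7 dB SPL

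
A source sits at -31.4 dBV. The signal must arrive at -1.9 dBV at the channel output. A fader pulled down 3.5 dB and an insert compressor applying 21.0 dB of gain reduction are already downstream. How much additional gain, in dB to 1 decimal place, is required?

The required make-up gain is the shortfall in the dB sum.
G = -1.9 − (-31.4) + 3.5 + 21.0 = 54.0 dB.

54.0 dB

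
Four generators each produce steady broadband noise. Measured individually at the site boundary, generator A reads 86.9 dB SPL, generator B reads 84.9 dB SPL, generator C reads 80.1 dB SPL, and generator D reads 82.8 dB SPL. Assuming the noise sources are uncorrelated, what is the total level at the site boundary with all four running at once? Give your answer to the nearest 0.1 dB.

Incoherent sources sum as intensities:
L_total = 10·log₁₀(10^(86.9/10) + 10^(84.9/10) + 10^(80.1/10) + 10^(82.8/10)) = 10·log₁₀(1092000000) = 90.4 dB SPL.

90.4 dB SPL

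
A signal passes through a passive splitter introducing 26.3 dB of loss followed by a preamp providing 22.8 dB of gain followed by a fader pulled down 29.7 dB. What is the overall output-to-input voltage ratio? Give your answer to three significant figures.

0.0219

Net gain = (−26.3) + 22.8 + (−29.7) = -33.2 dB.
Voltage ratio = 10^(-33.2/20) = 0.0219.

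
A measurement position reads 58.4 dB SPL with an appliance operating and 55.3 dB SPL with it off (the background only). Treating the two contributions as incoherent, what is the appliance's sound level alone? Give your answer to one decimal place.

Remove the background by subtracting linear intensities:
L_src = 10·log₁₀(10^(58.4/10) − 10^(55.3/10)) = 10·log₁₀(353000) = 55.5 dB SPL.

55.5 dB SPL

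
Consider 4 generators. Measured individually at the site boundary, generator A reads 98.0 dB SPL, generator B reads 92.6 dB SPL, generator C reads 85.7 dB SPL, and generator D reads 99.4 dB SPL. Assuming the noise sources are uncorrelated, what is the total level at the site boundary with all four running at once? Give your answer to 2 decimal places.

102.36 dB SPL

Add the sources as powers (linear), then convert back to dB:
L_total = 10·log₁₀(10^(98.0/10) + 10^(92.6/10) + 10^(85.7/10) + 10^(99.4/10)) = 10·log₁₀(17210000000) = 102.36 dB SPL.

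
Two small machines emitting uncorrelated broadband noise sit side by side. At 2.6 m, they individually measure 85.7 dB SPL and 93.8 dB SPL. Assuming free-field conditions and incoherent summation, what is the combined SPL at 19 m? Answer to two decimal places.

77.15 dB SPL

Combined at 2.6 m: 10·log₁₀(10^(85.7/10)+10^(93.8/10)) = 94.425 dB SPL.
Then apply −20·log₁₀(19/2.6) = -17.276 dB → 77.15 dB SPL.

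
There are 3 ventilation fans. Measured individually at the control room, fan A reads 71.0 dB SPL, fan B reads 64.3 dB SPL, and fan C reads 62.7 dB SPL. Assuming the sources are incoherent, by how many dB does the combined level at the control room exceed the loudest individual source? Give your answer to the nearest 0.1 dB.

1.3 dB

Uncorrelated sources add in intensity (power), not in dB.
L_total = 10·log₁₀(10^(71.0/10) + 10^(64.3/10) + 10^(62.7/10)) = 72.34 dB SPL.
Excess over the loudest (71.0 dB): 72.34 − 71.0 = 1.3 dB.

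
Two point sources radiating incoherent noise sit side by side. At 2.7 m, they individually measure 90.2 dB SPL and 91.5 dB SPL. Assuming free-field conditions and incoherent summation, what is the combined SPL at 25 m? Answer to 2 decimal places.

Combined at 2.7 m: 10·log₁₀(10^(90.2/10)+10^(91.5/10)) = 93.909 dB SPL.
Then apply −20·log₁₀(25/2.7) = -19.332 dB → 74.58 dB SPL.

74.58 dB SPL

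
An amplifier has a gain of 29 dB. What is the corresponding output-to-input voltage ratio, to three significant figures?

Voltage ratio = 10^(dB/20).
10^(29/20) = 10^(1.450) = 28.2.

28.2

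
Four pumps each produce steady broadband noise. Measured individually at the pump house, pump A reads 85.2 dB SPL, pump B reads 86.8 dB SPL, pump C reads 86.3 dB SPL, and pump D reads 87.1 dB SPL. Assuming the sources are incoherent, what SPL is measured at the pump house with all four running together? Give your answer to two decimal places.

92.43 dB SPL

Add the sources as powers (linear), then convert back to dB:
L_total = 10·log₁₀(10^(85.2/10) + 10^(86.8/10) + 10^(86.3/10) + 10^(87.1/10)) = 10·log₁₀(1749000000) = 92.43 dB SPL.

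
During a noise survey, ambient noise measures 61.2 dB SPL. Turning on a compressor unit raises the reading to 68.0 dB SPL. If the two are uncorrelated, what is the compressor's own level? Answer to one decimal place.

67.0 dB SPL

Subtract intensities: L_src = 10·log₁₀(10^(L_total/10) − 10^(L_bg/10)).
L_src = 10·log₁₀(10^(68.0/10) − 10^(61.2/10)) = 10·log₁₀(4991000) = 67.0 dB SPL.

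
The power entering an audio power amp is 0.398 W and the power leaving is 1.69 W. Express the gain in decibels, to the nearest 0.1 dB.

For a power ratio, dB = 10·log₁₀(P₂/P₁).
10·log₁₀(1.69/0.398) = 10·log₁₀(4.246) = 6.3 dB.

6.3 dB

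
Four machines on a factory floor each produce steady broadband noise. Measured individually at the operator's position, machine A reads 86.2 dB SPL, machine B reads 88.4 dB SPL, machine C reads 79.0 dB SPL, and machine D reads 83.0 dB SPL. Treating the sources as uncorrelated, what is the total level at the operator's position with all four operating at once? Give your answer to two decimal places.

91.42 dB SPL

Add the sources as powers (linear), then convert back to dB:
L_total = 10·log₁₀(10^(86.2/10) + 10^(88.4/10) + 10^(79.0/10) + 10^(83.0/10)) = 10·log₁₀(1388000000) = 91.42 dB SPL.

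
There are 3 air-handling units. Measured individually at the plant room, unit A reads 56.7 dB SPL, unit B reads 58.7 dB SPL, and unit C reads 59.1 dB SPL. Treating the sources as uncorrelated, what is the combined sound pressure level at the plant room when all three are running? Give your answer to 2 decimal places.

Add the sources as powers (linear), then convert back to dB:
L_total = 10·log₁₀(10^(56.7/10) + 10^(58.7/10) + 10^(59.1/10)) = 10·log₁₀(2022000) = 63.06 dB SPL.

63.06 dB SPL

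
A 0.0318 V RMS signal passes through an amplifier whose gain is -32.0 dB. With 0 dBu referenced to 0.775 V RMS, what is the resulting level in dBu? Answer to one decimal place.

-59.7 dBu

Input level: 20·log₁₀(0.0318/0.775) = -27.74 dBu.
Output: -27.74 − 32.0 = -59.7 dBu.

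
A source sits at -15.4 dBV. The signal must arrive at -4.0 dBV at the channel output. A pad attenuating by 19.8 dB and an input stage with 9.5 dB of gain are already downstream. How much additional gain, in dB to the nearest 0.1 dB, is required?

The required make-up gain is the shortfall in the dB sum.
G = -4.0 − (-15.4) + 19.8 − 9.5 = 21.7 dB.

21.7 dB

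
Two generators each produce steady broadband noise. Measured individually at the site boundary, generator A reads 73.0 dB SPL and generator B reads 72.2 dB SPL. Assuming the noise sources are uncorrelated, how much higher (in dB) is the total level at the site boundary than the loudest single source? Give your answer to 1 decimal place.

2.6 dB

Add the sources as powers (linear), then convert back to dB:
L_total = 10·log₁₀(10^(73.0/10) + 10^(72.2/10)) = 75.63 dB SPL.
Excess over the loudest (73.0 dB): 75.63 − 73.0 = 2.6 dB.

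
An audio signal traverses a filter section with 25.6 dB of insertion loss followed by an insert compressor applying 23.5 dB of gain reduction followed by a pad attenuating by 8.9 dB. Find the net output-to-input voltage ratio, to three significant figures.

0.00126

Net gain = (−25.6) + (−23.5) + (−8.9) = -58.0 dB.
Voltage ratio = 10^(-58.0/20) = 0.00126.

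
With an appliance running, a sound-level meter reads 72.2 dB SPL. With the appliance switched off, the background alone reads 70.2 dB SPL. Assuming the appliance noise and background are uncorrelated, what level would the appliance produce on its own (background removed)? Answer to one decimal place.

67.9 dB SPL

Background correction is a power subtraction:
L_src = 10·log₁₀(10^(72.2/10) − 10^(70.2/10)) = 10·log₁₀(6125000) = 67.9 dB SPL.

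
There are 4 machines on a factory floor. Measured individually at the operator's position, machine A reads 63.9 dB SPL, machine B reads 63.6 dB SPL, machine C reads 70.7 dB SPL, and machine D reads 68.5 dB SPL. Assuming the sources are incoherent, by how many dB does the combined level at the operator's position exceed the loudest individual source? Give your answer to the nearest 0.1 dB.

Add the sources as powers (linear), then convert back to dB:
L_total = 10·log₁₀(10^(63.9/10) + 10^(63.6/10) + 10^(70.7/10) + 10^(68.5/10)) = 73.72 dB SPL.
Excess over the loudest (70.7 dB): 73.72 − 70.7 = 3.0 dB.

3.0 dB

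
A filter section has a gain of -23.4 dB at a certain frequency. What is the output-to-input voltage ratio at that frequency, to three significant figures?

0.0676

Voltage ratio = 10^(dB/20).
10^(-23.4/20) = 10^(-1.170) = 0.0676.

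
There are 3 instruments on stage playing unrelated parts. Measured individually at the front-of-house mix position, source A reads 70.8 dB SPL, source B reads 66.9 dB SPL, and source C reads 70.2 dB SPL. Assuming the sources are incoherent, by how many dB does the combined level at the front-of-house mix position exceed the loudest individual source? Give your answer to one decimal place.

Uncorrelated sources add in intensity (power), not in dB.
L_total = 10·log₁₀(10^(70.8/10) + 10^(66.9/10) + 10^(70.2/10)) = 74.38 dB SPL.
Excess over the loudest (70.8 dB): 74.38 − 70.8 = 3.6 dB.

3.6 dB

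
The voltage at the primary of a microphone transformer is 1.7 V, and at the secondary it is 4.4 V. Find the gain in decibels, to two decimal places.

Voltage is an amplitude quantity, so gain = 20·log₁₀(V_out/V_in).
20·log₁₀(4.4/1.7) = 20·log₁₀(2.588) = 8.26 dB.

8.26 dB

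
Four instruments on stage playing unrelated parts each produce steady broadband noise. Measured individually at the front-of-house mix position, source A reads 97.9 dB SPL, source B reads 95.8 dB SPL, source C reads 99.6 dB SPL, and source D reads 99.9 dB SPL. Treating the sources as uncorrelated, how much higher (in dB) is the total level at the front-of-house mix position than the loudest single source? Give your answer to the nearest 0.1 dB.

Add the sources as powers (linear), then convert back to dB:
L_total = 10·log₁₀(10^(97.9/10) + 10^(95.8/10) + 10^(99.6/10) + 10^(99.9/10)) = 104.60 dB SPL.
Excess over the loudest (99.9 dB): 104.60 − 99.9 = 4.7 dB.

4.7 dB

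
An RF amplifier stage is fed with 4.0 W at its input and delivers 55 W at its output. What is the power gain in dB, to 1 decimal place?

11.4 dB

Power ratio → dB uses the 10·log₁₀ form:
10·log₁₀(55/4.0) = 10·log₁₀(13.75) = 11.4 dB.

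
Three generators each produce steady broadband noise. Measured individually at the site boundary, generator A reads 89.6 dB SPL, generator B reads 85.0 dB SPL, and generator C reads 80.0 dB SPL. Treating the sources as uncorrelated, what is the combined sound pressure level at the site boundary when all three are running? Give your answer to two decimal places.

91.23 dB SPL

Add the sources as powers (linear), then convert back to dB:
L_total = 10·log₁₀(10^(89.6/10) + 10^(85.0/10) + 10^(80.0/10)) = 10·log₁₀(1328000000) = 91.23 dB SPL.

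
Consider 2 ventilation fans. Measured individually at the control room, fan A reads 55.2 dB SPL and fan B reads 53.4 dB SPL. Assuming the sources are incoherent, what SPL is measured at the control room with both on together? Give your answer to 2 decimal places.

57.40 dB SPL

Incoherent sources sum as intensities:
L_total = 10·log₁₀(10^(55.2/10) + 10^(53.4/10)) = 10·log₁₀(549900) = 57.40 dB SPL.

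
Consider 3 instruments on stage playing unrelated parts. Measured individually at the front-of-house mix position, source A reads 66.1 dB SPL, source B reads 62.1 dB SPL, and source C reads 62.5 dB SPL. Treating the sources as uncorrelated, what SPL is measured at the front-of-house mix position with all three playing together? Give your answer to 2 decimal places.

Add the sources as powers (linear), then convert back to dB:
L_total = 10·log₁₀(10^(66.1/10) + 10^(62.1/10) + 10^(62.5/10)) = 10·log₁₀(7474000) = 68.74 dB SPL.

68.74 dB SPL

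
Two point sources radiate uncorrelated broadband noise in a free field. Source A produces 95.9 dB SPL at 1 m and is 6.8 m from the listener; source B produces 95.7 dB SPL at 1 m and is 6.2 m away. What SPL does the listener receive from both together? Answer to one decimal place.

At the listener: L_A = 95.9 − 20·log₁₀(6.8) = 79.25 dB; L_B = 95.7 − 20·log₁₀(6.2) = 79.85 dB.
Combined: 10·log₁₀(10^(79.25/10)+10^(79.85/10)) = 82.6 dB SPL.

82.6 dB SPL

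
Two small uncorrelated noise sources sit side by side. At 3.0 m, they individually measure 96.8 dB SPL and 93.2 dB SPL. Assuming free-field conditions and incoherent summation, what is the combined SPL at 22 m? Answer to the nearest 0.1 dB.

81.1 dB SPL

Combined at 3.0 m: 10·log₁₀(10^(96.8/10)+10^(93.2/10)) = 98.37 dB SPL.
Then apply −20·log₁₀(22/3.0) = -17.31 dB → 81.1 dB SPL.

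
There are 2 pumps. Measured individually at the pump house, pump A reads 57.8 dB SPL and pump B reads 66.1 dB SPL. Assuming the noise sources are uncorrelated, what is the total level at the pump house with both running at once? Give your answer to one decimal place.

Incoherent sources sum as intensities:
L_total = 10·log₁₀(10^(57.8/10) + 10^(66.1/10)) = 10·log₁₀(4676000) = 66.7 dB SPL.

66.7 dB SPL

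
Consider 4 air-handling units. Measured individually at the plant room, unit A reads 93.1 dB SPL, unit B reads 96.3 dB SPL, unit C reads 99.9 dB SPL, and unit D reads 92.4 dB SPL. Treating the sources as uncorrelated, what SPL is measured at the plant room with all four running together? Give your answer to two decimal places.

102.51 dB SPL

Incoherent sources sum as intensities:
L_total = 10·log₁₀(10^(93.1/10) + 10^(96.3/10) + 10^(99.9/10) + 10^(92.4/10)) = 10·log₁₀(17818000000) = 102.51 dB SPL.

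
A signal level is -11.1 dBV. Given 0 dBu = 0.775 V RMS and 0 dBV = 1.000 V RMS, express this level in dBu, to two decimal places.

The offset between the scales is 20·log₁₀(0.775/1.000) = −2.214 dB.
So dBu = -11.1 + 2.214 = -8.89 dBu.

-8.89 dBu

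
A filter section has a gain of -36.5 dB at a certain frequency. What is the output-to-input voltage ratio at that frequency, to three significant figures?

0.0150

Voltage ratio = 10^(dB/20).
10^(-36.5/20) = 10^(-1.825) = 0.0150.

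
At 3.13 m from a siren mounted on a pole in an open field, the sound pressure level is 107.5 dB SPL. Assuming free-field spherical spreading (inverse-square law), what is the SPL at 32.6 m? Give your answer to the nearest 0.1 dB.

Free-field point source: level drops by 20·log₁₀ of the distance ratio.
ΔL = −20·log₁₀(32.6/3.13) = -20.35 dB, so L₂ = 107.5 + (-20.35) = 87.1 dB SPL.

87.1 dB SPL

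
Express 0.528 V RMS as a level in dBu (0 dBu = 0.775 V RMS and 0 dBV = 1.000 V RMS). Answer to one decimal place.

-3.3 dBu

dBu = 20·log₁₀(V / 0.775 V).
20·log₁₀(0.528/0.775) = -3.3 dBu.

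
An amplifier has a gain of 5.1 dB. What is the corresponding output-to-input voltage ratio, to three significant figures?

Voltage ratio = 10^(dB/20).
10^(5.1/20) = 10^(0.2550) = 1.80.

1.80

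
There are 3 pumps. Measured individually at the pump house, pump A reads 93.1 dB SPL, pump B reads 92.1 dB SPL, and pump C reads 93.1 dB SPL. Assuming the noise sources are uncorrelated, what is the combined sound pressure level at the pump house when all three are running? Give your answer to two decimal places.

Add the sources as powers (linear), then convert back to dB:
L_total = 10·log₁₀(10^(93.1/10) + 10^(92.1/10) + 10^(93.1/10)) = 10·log₁₀(5705000000) = 97.56 dB SPL.

97.56 dB SPL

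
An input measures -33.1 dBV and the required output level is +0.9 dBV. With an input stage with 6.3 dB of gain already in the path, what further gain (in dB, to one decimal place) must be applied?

27.7 dB

The required make-up gain is the shortfall in the dB sum.
G = +0.9 − (-33.1) − 6.3 = 27.7 dB.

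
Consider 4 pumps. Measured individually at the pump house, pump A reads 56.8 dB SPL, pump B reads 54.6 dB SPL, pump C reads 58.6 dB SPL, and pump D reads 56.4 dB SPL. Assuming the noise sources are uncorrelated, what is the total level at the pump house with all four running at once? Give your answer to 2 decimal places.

Uncorrelated sources add in intensity (power), not in dB.
L_total = 10·log₁₀(10^(56.8/10) + 10^(54.6/10) + 10^(58.6/10) + 10^(56.4/10)) = 10·log₁₀(1928000) = 62.85 dB SPL.

62.85 dB SPL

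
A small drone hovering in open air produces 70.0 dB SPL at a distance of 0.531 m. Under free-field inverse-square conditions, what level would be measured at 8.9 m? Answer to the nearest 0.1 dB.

45.5 dB SPL

For a point source in a free field, ΔL = −20·log₁₀(d₂/d₁).
ΔL = −20·log₁₀(8.9/0.531) = -24.49 dB, so L₂ = 70.0 + (-24.49) = 45.5 dB SPL.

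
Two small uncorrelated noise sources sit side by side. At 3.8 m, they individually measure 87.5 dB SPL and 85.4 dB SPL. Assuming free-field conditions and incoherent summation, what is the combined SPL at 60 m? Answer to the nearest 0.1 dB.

Combined at 3.8 m: 10·log₁₀(10^(87.5/10)+10^(85.4/10)) = 89.59 dB SPL.
Then apply −20·log₁₀(60/3.8) = -23.97 dB → 65.6 dB SPL.

65.6 dB SPL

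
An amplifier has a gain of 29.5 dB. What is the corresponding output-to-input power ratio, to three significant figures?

Power ratio = 10^(dB/10).
10^(29.5/10) = 10^(2.950) = 891.

891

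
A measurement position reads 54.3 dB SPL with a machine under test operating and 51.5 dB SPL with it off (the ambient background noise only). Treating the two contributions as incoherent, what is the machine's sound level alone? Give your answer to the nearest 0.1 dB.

Background correction is a power subtraction:
L_src = 10·log₁₀(10^(54.3/10) − 10^(51.5/10)) = 10·log₁₀(127900) = 51.1 dB SPL.

51.1 dB SPL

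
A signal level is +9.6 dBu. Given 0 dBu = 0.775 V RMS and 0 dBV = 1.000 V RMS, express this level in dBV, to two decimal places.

The offset between the scales is 20·log₁₀(0.775/1.000) = −2.214 dB.
So dBV = +9.6 − 2.214 = +7.39 dBV.

+7.39 dBV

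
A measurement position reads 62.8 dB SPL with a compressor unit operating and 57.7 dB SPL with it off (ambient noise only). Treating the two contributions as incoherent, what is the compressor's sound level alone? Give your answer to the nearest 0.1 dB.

Background correction is a power subtraction:
L_src = 10·log₁₀(10^(62.8/10) − 10^(57.7/10)) = 10·log₁₀(1317000) = 61.2 dB SPL.

61.2 dB SPL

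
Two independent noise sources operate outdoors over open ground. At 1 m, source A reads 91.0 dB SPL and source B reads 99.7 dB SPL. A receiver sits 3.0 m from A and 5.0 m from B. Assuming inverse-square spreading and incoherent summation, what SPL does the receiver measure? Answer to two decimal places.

At the listener: L_A = 91.0 − 20·log₁₀(3.0) = 81.458 dB; L_B = 99.7 − 20·log₁₀(5.0) = 85.721 dB.
Combined: 10·log₁₀(10^(81.458/10)+10^(85.721/10)) = 87.10 dB SPL.

87.10 dB SPL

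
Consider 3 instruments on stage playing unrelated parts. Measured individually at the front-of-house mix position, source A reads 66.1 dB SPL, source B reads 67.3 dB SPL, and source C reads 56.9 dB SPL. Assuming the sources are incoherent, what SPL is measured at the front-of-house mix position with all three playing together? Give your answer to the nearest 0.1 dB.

Add the sources as powers (linear), then convert back to dB:
L_total = 10·log₁₀(10^(66.1/10) + 10^(67.3/10) + 10^(56.9/10)) = 10·log₁₀(9934000) = 70.0 dB SPL.

70.0 dB SPL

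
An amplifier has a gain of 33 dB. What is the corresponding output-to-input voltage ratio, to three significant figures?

44.7

Voltage ratio = 10^(dB/20).
10^(33/20) = 10^(1.650) = 44.7.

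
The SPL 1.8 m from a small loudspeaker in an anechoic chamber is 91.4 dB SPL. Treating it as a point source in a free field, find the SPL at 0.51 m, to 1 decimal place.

102.4 dB SPL

Inverse-square spreading gives ΔL = −20·log₁₀(d₂/d₁).
ΔL = −20·log₁₀(0.51/1.8) = 10.95 dB, so L₂ = 91.4 + (10.95) = 102.4 dB SPL.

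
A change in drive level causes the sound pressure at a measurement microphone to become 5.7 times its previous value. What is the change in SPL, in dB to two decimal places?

SPL change from a pressure ratio uses the 20·log₁₀ form:
20·log₁₀(5.7) = 15.12 dB.

15.12 dB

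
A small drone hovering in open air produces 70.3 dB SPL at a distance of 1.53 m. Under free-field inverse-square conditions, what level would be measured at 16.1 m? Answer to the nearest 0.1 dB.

Free-field point source: level drops by 20·log₁₀ of the distance ratio.
ΔL = −20·log₁₀(16.1/1.53) = -20.44 dB, so L₂ = 70.3 + (-20.44) = 49.9 dB SPL.

49.9 dB SPL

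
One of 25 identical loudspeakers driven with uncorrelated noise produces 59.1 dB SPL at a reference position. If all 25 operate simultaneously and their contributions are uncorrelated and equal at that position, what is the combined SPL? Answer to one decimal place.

73.1 dB SPL

25 equal incoherent sources raise the level by 10·log₁₀(25) = 13.98 dB.
L_total = 59.1 + 13.98 = 73.1 dB SPL.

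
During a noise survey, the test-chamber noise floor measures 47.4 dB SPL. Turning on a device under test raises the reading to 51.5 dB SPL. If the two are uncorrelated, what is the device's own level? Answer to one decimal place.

Remove the background by subtracting linear intensities:
L_src = 10·log₁₀(10^(51.5/10) − 10^(47.4/10)) = 10·log₁₀(86300) = 49.4 dB SPL.

49.4 dB SPL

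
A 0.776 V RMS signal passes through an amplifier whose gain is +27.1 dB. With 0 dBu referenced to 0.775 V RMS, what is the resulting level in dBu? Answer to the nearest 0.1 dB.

Input level: 20·log₁₀(0.776/0.775) = 0.01 dBu.
Output: 0.01 + 27.1 = +27.1 dBu.

+27.1 dBu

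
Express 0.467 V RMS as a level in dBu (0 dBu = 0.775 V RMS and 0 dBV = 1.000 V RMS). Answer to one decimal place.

-4.4 dBu

dBu = 20·log₁₀(V / 0.775 V).
20·log₁₀(0.467/0.775) = -4.4 dBu.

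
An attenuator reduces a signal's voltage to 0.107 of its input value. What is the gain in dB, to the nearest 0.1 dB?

Voltage ratio → dB uses the 20·log₁₀ form:
20·log₁₀(0.107) = -19.4 dB.

-19.4 dB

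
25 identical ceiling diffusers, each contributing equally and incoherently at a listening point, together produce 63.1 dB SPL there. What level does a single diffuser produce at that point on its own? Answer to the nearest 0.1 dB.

25 equal incoherent sources add 10·log₁₀(25) = 13.98 dB over one source.
L_one = 63.1 − 13.98 = 49.1 dB SPL.

49.1 dB SPL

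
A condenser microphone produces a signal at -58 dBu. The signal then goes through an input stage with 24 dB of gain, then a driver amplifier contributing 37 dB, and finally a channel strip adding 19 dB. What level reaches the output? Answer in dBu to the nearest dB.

+22 dBu

Gain stages sum in dB:
-58 + 24 + 37 + 19 = +22 dBu.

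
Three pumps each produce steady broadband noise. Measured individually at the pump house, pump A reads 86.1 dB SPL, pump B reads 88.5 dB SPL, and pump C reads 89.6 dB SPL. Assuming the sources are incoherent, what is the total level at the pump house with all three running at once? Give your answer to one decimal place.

93.1 dB SPL

Uncorrelated sources add in intensity (power), not in dB.
L_total = 10·log₁₀(10^(86.1/10) + 10^(88.5/10) + 10^(89.6/10)) = 10·log₁₀(2027000000) = 93.1 dB SPL.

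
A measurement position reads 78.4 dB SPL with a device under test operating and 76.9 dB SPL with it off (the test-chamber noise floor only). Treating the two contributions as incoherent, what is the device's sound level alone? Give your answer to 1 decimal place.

Background correction is a power subtraction:
L_src = 10·log₁₀(10^(78.4/10) − 10^(76.9/10)) = 10·log₁₀(20210000) = 73.1 dB SPL.

73.1 dB SPL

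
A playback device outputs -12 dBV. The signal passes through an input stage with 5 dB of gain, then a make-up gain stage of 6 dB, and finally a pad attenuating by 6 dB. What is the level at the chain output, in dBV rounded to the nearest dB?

-7 dBV

Cascaded gains and losses add directly in dB.
-12 + 5 + 6 − 6 = -7 dBV.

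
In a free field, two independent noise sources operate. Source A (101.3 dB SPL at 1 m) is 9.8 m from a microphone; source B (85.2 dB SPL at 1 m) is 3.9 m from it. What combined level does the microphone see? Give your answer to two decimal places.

At the listener: L_A = 101.3 − 20·log₁₀(9.8) = 81.475 dB; L_B = 85.2 − 20·log₁₀(3.9) = 73.379 dB.
Combined: 10·log₁₀(10^(81.475/10)+10^(73.379/10)) = 82.10 dB SPL.

82.10 dB SPL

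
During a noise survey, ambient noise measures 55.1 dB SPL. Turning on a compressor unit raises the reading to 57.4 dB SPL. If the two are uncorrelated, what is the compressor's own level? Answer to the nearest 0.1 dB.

53.5 dB SPL

Subtract intensities: L_src = 10·log₁₀(10^(L_total/10) − 10^(L_bg/10)).
L_src = 10·log₁₀(10^(57.4/10) − 10^(55.1/10)) = 10·log₁₀(225900) = 53.5 dB SPL.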